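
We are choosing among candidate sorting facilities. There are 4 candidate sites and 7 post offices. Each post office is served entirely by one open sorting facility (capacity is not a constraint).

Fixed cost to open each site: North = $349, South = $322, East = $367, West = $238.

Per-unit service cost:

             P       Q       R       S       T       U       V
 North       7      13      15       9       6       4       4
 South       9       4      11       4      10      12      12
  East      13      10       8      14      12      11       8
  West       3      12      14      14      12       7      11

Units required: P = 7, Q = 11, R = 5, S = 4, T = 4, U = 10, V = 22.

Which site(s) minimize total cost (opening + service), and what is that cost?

Open North only; minimum total cost 804.

For any fixed open set, each post office goes to its cheapest open site; total = fixed + service.
{North}: P→North 7·7=49, Q→North 13·11=143, R→North 15·5=75, S→North 9·4=36, T→North 6·4=24, U→North 4·10=40, V→North 4·22=88. Service 455; fixed 349; total 804.
{West}: P→West 3·7=21, Q→West 12·11=132, R→West 14·5=70, S→West 14·4=56, T→West 12·4=48, U→West 7·10=70, V→West 11·22=242. Service 639; fixed 238; total 877.
{South}: service 602 + fixed 322 = 924
{North, South, East, West}: P→West 3·7=21, Q→South 4·11=44, R→East 8·5=40, S→South 4·4=16, T→North 6·4=24, U→North 4·10=40, V→North 4·22=88. Service 273; fixed 1276; total 1549.
No other subset beats 804.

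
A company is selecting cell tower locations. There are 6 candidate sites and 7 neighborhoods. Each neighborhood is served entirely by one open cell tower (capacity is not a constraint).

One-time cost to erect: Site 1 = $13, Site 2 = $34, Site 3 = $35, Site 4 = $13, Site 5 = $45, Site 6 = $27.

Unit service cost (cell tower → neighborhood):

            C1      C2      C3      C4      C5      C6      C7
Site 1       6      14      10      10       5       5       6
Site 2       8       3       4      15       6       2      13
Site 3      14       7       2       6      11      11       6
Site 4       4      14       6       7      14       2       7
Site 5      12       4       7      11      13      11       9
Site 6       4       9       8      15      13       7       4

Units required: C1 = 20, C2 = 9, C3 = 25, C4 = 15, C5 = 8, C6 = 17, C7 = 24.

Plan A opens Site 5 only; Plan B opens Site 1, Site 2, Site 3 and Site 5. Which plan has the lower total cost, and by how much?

Plan B is cheaper by 536.

Plan A: {Site 5}: C1→Site 5 12·20=240, C2→Site 5 4·9=36, C3→Site 5 7·25=175, C4→Site 5 11·15=165, C5→Site 5 13·8=104, C6→Site 5 11·17=187, C7→Site 5 9·24=216. Service 1123; fixed 45; total 1168.
Plan B: {Site 1, Site 2, Site 3, Site 5}: C1→Site 1 6·20=120, C2→Site 2 3·9=27, C3→Site 3 2·25=50, C4→Site 3 6·15=90, C5→Site 1 5·8=40, C6→Site 2 2·17=34, C7→Site 1 6·24=144. Service 505; fixed 127; total 632.
Difference: |1168 − 632| = 536.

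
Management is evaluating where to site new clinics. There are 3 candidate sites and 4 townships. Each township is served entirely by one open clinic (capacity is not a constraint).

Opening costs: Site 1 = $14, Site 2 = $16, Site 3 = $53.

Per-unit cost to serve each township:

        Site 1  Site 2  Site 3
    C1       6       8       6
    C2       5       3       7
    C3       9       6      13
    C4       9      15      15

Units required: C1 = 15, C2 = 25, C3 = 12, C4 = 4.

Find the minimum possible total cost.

Minimum total cost: 303

For any fixed open set, each township goes to its cheapest open site; total = fixed + service.
{Site 1, Site 2}: C1→Site 1 6·15=90, C2→Site 2 3·25=75, C3→Site 2 6·12=72, C4→Site 1 9·4=36. Service 273; fixed 30; total 303.
{Site 2}: C1→Site 2 8·15=120, C2→Site 2 3·25=75, C3→Site 2 6·12=72, C4→Site 2 15·4=60. Service 327; fixed 16; total 343.
{Site 1, Site 2, Site 3}: service 273 + fixed 83 = 356
{Site 1}: C1→Site 1 6·15=90, C2→Site 1 5·25=125, C3→Site 1 9·12=108, C4→Site 1 9·4=36. Service 359; fixed 14; total 373.
(All 7 nonempty subsets were checked; Site 1 and Site 2 is lowest.)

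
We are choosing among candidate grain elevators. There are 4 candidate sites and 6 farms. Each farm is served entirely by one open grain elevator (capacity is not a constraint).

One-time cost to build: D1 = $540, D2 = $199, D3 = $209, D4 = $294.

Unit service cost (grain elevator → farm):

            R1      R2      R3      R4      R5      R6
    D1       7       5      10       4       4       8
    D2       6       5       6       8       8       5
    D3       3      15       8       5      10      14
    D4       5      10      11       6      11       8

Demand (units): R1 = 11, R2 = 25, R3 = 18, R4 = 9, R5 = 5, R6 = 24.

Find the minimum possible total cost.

For any fixed open set, each farm goes to its cheapest open site; total = fixed + service.
{D2}: R1→D2 6·11=66, R2→D2 5·25=125, R3→D2 6·18=108, R4→D2 8·9=72, R5→D2 8·5=40, R6→D2 5·24=120. Service 531; fixed 199; total 730.
{D2, D3}: service 471 + fixed 408 = 879
{D2, D4}: R1→D4 5·11=55, R2→D2 5·25=125, R3→D2 6·18=108, R4→D4 6·9=54, R5→D2 8·5=40, R6→D2 5·24=120. Service 502; fixed 493; total 995.
{D1, D2, D3, D4}: service 442 + fixed 1242 = 1684
No other subset beats 730.

Minimum total cost: 730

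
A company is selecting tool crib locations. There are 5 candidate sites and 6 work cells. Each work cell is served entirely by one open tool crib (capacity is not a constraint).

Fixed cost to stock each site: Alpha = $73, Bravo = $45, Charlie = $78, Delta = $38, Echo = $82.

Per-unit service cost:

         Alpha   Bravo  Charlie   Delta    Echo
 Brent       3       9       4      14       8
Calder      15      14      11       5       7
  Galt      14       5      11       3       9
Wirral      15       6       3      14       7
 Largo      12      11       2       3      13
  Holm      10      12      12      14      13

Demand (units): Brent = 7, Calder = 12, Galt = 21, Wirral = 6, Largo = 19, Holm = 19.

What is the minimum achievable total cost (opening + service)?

Minimum total cost: 551

For any fixed open set, each work cell goes to its cheapest open site; total = fixed + service.
{Charlie, Delta}: Brent→Charlie 4·7=28, Calder→Delta 5·12=60, Galt→Delta 3·21=63, Wirral→Charlie 3·6=18, Largo→Charlie 2·19=38, Holm→Charlie 12·19=228. Service 435; fixed 116; total 551.
{Alpha, Charlie, Delta}: service 390 + fixed 189 = 579
{Alpha, Bravo, Delta}: Brent→Alpha 3·7=21, Calder→Delta 5·12=60, Galt→Delta 3·21=63, Wirral→Bravo 6·6=36, Largo→Delta 3·19=57, Holm→Alpha 10·19=190. Service 427; fixed 156; total 583.
{Alpha, Bravo, Charlie, Delta, Echo}: Brent→Alpha 3·7=21, Calder→Delta 5·12=60, Galt→Delta 3·21=63, Wirral→Charlie 3·6=18, Largo→Charlie 2·19=38, Holm→Alpha 10·19=190. Service 390; fixed 316; total 706.
No other subset beats 551.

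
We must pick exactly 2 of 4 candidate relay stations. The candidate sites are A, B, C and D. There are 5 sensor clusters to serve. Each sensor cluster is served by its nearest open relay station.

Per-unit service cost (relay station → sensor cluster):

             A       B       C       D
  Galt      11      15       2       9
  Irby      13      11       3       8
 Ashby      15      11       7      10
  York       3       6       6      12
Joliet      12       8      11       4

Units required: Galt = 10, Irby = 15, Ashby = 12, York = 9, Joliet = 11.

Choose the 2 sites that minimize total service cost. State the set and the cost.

With exactly 2 open, each sensor cluster uses its cheapest among the chosen.
{C, D}: Galt→C 2·10=20, Irby→C 3·15=45, Ashby→C 7·12=84, York→C 6·9=54, Joliet→D 4·11=44. Service cost 247.
{B, C}: service cost 291
{A, C}: service cost 297
Among all 6 size-2 choices, {C, D} is lowest.

Choose C and D; total service cost 247.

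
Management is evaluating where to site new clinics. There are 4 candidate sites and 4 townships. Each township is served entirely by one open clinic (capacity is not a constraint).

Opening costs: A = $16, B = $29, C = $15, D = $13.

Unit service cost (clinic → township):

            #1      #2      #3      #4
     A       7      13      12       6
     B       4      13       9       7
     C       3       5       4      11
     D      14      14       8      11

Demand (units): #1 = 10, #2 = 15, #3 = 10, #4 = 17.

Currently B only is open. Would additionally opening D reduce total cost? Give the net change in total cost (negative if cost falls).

No — net change +3 (cost rises by 3).

Current service cost with {B}: 444.
Adding D: each township re-picks its cheapest; new service cost 434, saving 10.
Extra fixed cost: 13. Net change = 13 − 10 = 3.
(Totals: 473 → 476.)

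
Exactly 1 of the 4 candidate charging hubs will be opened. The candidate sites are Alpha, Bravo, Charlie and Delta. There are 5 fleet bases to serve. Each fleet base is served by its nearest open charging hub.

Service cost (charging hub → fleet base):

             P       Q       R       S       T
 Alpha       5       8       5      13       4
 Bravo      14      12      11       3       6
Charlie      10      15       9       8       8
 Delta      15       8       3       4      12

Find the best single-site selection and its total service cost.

Choose Alpha only; total service cost 35.

With exactly 1 open, each fleet base uses its cheapest among the chosen.
{Alpha}: P→Alpha 5, Q→Alpha 8, R→Alpha 5, S→Alpha 13, T→Alpha 4. Service cost 35.
{Delta}: service cost 42
{Bravo}: service cost 46
Among all 4 size-1 choices, {Alpha} is lowest.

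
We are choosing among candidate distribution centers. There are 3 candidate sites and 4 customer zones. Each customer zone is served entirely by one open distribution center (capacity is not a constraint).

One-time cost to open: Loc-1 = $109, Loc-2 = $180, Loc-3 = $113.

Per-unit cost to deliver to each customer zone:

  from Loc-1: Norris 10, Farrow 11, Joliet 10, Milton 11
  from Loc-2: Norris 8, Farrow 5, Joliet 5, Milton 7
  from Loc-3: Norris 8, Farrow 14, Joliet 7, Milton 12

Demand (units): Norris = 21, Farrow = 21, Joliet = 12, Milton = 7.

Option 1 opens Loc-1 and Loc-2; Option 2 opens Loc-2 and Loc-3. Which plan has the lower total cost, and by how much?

Option 1: {Loc-1, Loc-2}: Norris→Loc-2 8·21=168, Farrow→Loc-2 5·21=105, Joliet→Loc-2 5·12=60, Milton→Loc-2 7·7=49. Service 382; fixed 289; total 671.
Option 2: {Loc-2, Loc-3}: Norris→Loc-2 8·21=168, Farrow→Loc-2 5·21=105, Joliet→Loc-2 5·12=60, Milton→Loc-2 7·7=49. Service 382; fixed 293; total 675.
Difference: |671 − 675| = 4.

Option 1 is cheaper by 4.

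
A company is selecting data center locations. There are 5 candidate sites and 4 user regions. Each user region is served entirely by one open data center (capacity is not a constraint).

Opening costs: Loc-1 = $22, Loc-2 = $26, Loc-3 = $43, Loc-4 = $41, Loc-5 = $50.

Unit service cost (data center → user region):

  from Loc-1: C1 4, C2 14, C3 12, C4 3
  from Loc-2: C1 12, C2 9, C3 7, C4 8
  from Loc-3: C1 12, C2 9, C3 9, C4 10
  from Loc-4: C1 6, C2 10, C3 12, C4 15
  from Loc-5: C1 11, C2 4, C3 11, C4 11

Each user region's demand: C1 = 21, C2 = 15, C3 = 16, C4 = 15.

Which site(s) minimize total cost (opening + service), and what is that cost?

For any fixed open set, each user region goes to its cheapest open site; total = fixed + service.
{Loc-1, Loc-2, Loc-5}: C1→Loc-1 4·21=84, C2→Loc-5 4·15=60, C3→Loc-2 7·16=112, C4→Loc-1 3·15=45. Service 301; fixed 98; total 399.
{Loc-1, Loc-2}: C1→Loc-1 4·21=84, C2→Loc-2 9·15=135, C3→Loc-2 7·16=112, C4→Loc-1 3·15=45. Service 376; fixed 48; total 424.
{Loc-1, Loc-5}: service 365 + fixed 72 = 437
{Loc-1, Loc-2, Loc-3, Loc-4, Loc-5}: service 301 + fixed 182 = 483
No other subset beats 399.

Open Loc-1, Loc-2 and Loc-5; minimum total cost 399.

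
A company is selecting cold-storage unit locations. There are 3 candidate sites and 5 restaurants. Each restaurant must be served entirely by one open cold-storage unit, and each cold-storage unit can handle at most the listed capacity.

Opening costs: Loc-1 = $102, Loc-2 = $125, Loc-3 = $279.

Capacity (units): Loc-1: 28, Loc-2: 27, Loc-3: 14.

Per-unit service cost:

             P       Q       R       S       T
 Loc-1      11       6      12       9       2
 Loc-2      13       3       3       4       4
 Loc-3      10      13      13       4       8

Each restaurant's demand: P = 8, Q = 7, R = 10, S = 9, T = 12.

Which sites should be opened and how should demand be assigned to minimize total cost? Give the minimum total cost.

Open {Loc-1, Loc-2}: P→Loc-1 11·8=88, Q→Loc-2 3·7=21, R→Loc-2 3·10=30, S→Loc-2 4·9=36, T→Loc-1 2·12=24.
Loads: Loc-1 carries 20/28, Loc-2 carries 26/27. Service 199; fixed 227; total 426.
Next best feasible plan costs 447.

Minimum total cost: 426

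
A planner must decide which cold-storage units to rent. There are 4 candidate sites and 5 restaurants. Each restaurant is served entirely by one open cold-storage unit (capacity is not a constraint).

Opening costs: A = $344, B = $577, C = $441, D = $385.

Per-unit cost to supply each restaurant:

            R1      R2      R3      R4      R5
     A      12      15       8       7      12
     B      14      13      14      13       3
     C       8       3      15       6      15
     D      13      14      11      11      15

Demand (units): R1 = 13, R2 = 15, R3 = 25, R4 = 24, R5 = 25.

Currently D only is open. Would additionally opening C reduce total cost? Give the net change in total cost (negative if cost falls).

No — net change +91 (cost rises by 91).

Current service cost with {D}: 1293.
Adding C: each restaurant re-picks its cheapest; new service cost 943, saving 350.
Extra fixed cost: 441. Net change = 441 − 350 = 91.
(Totals: 1678 → 1769.)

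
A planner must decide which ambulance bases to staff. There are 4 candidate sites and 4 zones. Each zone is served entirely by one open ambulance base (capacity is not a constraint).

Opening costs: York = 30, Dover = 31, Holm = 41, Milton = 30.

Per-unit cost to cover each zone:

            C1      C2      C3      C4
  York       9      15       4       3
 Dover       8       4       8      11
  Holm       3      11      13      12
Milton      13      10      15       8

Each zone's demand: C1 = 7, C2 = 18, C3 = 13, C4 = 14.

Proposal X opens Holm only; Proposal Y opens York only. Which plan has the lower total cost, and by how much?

Proposal Y is cheaper by 140.

Proposal X: {Holm}: C1→Holm 3·7=21, C2→Holm 11·18=198, C3→Holm 13·13=169, C4→Holm 12·14=168. Service 556; fixed 41; total 597.
Proposal Y: {York}: C1→York 9·7=63, C2→York 15·18=270, C3→York 4·13=52, C4→York 3·14=42. Service 427; fixed 30; total 457.
Difference: |597 − 457| = 140.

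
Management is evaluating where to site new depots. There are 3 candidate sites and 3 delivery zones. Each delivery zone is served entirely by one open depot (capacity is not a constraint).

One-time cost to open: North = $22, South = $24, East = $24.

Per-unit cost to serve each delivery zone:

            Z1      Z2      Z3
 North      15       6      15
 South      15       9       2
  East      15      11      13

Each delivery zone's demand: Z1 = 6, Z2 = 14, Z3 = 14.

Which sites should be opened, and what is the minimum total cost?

For any fixed open set, each delivery zone goes to its cheapest open site; total = fixed + service.
{North, South}: Z1→North 15·6=90, Z2→North 6·14=84, Z3→South 2·14=28. Service 202; fixed 46; total 248.
{South}: service 244 + fixed 24 = 268
{North, South, East}: service 202 + fixed 70 = 272
{North}: service 384 + fixed 22 = 406
No other subset beats 248.

Open North and South; minimum total cost 248.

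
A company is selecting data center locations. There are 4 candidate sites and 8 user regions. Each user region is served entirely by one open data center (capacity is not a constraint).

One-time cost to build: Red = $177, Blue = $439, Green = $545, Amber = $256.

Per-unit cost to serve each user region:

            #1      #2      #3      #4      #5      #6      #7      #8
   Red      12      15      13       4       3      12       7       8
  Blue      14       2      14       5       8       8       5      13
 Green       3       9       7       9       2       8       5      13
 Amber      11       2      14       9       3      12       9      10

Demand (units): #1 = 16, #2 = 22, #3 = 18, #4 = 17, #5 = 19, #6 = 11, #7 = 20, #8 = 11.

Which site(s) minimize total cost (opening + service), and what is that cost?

For any fixed open set, each user region goes to its cheapest open site; total = fixed + service.
{Amber}: #1→Amber 11·16=176, #2→Amber 2·22=44, #3→Amber 14·18=252, #4→Amber 9·17=153, #5→Amber 3·19=57, #6→Amber 12·11=132, #7→Amber 9·20=180, #8→Amber 10·11=110. Service 1104; fixed 256; total 1360.
{Red, Amber}: service 939 + fixed 433 = 1372
{Red}: service 1241 + fixed 177 = 1418
{Red, Blue, Green, Amber}: service 600 + fixed 1417 = 2017
No other subset beats 1360.

Open Amber only; minimum total cost 1360.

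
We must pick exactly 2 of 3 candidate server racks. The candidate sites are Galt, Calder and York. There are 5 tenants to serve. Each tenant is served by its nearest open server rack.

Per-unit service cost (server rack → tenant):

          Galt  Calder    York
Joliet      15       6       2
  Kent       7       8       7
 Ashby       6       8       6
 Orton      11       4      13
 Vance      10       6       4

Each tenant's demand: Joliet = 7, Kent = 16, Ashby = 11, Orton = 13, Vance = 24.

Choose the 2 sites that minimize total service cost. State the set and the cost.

With exactly 2 open, each tenant uses its cheapest among the chosen.
{Calder, York}: Joliet→York 2·7=14, Kent→York 7·16=112, Ashby→York 6·11=66, Orton→Calder 4·13=52, Vance→York 4·24=96. Service cost 340.
{Galt, Calder}: service cost 416
{Galt, York}: service cost 431
Among all 3 size-2 choices, {Calder, York} is lowest.

Choose Calder and York; total service cost 340.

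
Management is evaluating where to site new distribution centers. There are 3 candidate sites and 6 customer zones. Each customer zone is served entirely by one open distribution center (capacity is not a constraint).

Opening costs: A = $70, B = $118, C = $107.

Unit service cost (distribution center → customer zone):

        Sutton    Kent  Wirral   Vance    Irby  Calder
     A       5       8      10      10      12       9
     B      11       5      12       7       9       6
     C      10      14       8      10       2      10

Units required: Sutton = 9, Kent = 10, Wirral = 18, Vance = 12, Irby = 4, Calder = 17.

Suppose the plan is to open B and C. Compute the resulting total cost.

Total cost: 703

Each customer zone is assigned to its cheapest site among the open ones.
{B, C}: Sutton→C 10·9=90, Kent→B 5·10=50, Wirral→C 8·18=144, Vance→B 7·12=84, Irby→C 2·4=8, Calder→B 6·17=102. Service 478; fixed 225; total 703.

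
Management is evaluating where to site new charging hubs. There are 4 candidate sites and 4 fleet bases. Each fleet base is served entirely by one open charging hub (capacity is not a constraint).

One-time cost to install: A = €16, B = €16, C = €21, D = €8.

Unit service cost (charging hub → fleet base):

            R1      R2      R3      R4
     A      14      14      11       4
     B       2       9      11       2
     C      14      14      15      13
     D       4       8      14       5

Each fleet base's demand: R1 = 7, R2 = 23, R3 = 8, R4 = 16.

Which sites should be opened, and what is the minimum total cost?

For any fixed open set, each fleet base goes to its cheapest open site; total = fixed + service.
{B, D}: R1→B 2·7=14, R2→D 8·23=184, R3→B 11·8=88, R4→B 2·16=32. Service 318; fixed 24; total 342.
{B}: service 341 + fixed 16 = 357
{A, B, D}: R1→B 2·7=14, R2→D 8·23=184, R3→A 11·8=88, R4→B 2·16=32. Service 318; fixed 40; total 358.
{A, B, C, D}: R1→B 2·7=14, R2→D 8·23=184, R3→A 11·8=88, R4→B 2·16=32. Service 318; fixed 61; total 379.
No other subset beats 342.

Open B and D; minimum total cost 342.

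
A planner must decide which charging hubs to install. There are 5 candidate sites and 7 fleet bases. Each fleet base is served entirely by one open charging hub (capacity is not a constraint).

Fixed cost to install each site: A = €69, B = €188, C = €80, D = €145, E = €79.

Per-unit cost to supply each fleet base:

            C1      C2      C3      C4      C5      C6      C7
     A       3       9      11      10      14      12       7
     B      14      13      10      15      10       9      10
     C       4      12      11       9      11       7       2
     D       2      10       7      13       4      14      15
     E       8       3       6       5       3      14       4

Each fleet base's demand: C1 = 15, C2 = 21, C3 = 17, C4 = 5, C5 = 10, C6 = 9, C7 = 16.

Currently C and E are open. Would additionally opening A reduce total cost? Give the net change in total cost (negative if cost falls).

Current service cost with {C, E}: 375.
Adding A: each fleet base re-picks its cheapest; new service cost 360, saving 15.
Extra fixed cost: 69. Net change = 69 − 15 = 54.
(Totals: 534 → 588.)

No — net change +54 (cost rises by 54).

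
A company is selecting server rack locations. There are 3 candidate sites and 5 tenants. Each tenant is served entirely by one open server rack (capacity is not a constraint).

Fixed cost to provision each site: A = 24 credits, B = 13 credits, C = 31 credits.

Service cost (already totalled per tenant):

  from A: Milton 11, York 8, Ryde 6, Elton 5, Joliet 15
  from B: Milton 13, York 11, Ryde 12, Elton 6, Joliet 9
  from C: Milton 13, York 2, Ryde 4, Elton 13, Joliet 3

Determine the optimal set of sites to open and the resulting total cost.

For any fixed open set, each tenant goes to its cheapest open site; total = fixed + service.
{B}: Milton→B 13, York→B 11, Ryde→B 12, Elton→B 6, Joliet→B 9. Service 51; fixed 13; total 64.
{C}: service 35 + fixed 31 = 66
{A}: Milton→A 11, York→A 8, Ryde→A 6, Elton→A 5, Joliet→A 15. Service 45; fixed 24; total 69.
{A, B, C}: Milton→A 11, York→C 2, Ryde→C 4, Elton→A 5, Joliet→C 3. Service 25; fixed 68; total 93.
(All 7 nonempty subsets were checked; B only is lowest.)

Open B only; minimum total cost 64.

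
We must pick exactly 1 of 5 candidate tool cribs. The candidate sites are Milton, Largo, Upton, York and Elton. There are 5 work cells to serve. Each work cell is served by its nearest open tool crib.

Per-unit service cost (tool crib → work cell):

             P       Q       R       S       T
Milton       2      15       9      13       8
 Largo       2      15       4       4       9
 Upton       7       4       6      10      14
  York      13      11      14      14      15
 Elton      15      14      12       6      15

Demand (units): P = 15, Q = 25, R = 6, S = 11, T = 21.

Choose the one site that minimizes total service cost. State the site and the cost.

With exactly 1 open, each work cell uses its cheapest among the chosen.
{Upton}: P→Upton 7·15=105, Q→Upton 4·25=100, R→Upton 6·6=36, S→Upton 10·11=110, T→Upton 14·21=294. Service cost 645.
{Largo}: service cost 662
{Milton}: service cost 770
Among all 5 size-1 choices, {Upton} is lowest.

Choose Upton only; total service cost 645.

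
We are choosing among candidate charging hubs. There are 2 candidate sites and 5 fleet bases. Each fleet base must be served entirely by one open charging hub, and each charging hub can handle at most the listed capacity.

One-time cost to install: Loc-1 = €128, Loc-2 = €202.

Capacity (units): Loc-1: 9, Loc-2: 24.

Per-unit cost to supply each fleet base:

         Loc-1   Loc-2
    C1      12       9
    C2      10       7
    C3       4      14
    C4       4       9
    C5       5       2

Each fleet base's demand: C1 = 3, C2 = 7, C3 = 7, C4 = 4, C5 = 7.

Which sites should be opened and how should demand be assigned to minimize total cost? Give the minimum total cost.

Open {Loc-1, Loc-2}: C1→Loc-2 9·3=27, C2→Loc-2 7·7=49, C3→Loc-1 4·7=28, C4→Loc-2 9·4=36, C5→Loc-2 2·7=14.
Loads: Loc-1 carries 7/9, Loc-2 carries 21/24. Service 154; fixed 330; total 484.
Next best feasible plan costs 534.

Minimum total cost: 484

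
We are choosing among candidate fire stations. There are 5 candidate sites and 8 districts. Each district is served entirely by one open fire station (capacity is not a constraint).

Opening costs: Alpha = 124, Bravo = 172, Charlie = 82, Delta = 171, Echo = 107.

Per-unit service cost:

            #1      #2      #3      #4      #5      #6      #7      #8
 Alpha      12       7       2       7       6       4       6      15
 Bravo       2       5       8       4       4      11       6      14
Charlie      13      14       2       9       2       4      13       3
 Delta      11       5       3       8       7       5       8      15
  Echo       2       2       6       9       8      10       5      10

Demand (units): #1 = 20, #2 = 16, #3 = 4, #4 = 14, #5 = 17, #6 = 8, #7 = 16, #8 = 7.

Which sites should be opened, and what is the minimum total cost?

For any fixed open set, each district goes to its cheapest open site; total = fixed + service.
{Charlie, Echo}: #1→Echo 2·20=40, #2→Echo 2·16=32, #3→Charlie 2·4=8, #4→Charlie 9·14=126, #5→Charlie 2·17=34, #6→Charlie 4·8=32, #7→Echo 5·16=80, #8→Charlie 3·7=21. Service 373; fixed 189; total 562.
{Bravo, Charlie}: #1→Bravo 2·20=40, #2→Bravo 5·16=80, #3→Charlie 2·4=8, #4→Bravo 4·14=56, #5→Charlie 2·17=34, #6→Charlie 4·8=32, #7→Bravo 6·16=96, #8→Charlie 3·7=21. Service 367; fixed 254; total 621.
{Alpha, Charlie, Echo}: service 345 + fixed 313 = 658
{Alpha, Bravo, Charlie, Delta, Echo}: #1→Bravo 2·20=40, #2→Echo 2·16=32, #3→Alpha 2·4=8, #4→Bravo 4·14=56, #5→Charlie 2·17=34, #6→Alpha 4·8=32, #7→Echo 5·16=80, #8→Charlie 3·7=21. Service 303; fixed 656; total 959.
No other subset beats 562.

Open Charlie and Echo; minimum total cost 562.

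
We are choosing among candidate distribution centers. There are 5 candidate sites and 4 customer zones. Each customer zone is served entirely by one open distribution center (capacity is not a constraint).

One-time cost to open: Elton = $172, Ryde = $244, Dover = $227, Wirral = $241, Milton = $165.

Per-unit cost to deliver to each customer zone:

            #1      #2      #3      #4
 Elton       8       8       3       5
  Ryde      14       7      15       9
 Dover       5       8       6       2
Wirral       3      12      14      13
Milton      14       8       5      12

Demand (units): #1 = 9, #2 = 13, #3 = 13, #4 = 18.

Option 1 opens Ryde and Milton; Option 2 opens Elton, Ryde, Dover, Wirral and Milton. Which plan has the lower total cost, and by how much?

Option 1 is cheaper by 389.

Option 1: {Ryde, Milton}: #1→Ryde 14·9=126, #2→Ryde 7·13=91, #3→Milton 5·13=65, #4→Ryde 9·18=162. Service 444; fixed 409; total 853.
Option 2: {Elton, Ryde, Dover, Wirral, Milton}: #1→Wirral 3·9=27, #2→Ryde 7·13=91, #3→Elton 3·13=39, #4→Dover 2·18=36. Service 193; fixed 1049; total 1242.
Difference: |853 − 1242| = 389.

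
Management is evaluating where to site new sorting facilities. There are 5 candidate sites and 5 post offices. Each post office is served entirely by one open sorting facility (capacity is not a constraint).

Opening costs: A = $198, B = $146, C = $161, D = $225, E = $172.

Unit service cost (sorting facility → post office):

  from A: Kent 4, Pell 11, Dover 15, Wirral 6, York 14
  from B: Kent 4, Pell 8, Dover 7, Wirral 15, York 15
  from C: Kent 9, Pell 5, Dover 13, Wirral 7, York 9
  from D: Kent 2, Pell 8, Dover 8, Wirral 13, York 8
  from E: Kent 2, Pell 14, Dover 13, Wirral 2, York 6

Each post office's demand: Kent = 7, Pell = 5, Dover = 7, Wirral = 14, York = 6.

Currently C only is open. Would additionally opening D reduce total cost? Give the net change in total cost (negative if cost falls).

Current service cost with {C}: 331.
Adding D: each post office re-picks its cheapest; new service cost 241, saving 90.
Extra fixed cost: 225. Net change = 225 − 90 = 135.
(Totals: 492 → 627.)

No — net change +135 (cost rises by 135).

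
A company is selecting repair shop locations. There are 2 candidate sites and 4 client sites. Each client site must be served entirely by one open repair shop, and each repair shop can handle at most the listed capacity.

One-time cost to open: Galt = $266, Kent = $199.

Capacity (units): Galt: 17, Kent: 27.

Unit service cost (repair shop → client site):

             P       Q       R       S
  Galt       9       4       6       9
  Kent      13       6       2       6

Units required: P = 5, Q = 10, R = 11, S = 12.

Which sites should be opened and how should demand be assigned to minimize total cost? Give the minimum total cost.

Open {Galt, Kent}: P→Galt 9·5=45, Q→Galt 4·10=40, R→Kent 2·11=22, S→Kent 6·12=72.
Loads: Galt carries 15/17, Kent carries 23/27. Service 179; fixed 465; total 644.
Next best feasible plan costs 700.

Minimum total cost: 644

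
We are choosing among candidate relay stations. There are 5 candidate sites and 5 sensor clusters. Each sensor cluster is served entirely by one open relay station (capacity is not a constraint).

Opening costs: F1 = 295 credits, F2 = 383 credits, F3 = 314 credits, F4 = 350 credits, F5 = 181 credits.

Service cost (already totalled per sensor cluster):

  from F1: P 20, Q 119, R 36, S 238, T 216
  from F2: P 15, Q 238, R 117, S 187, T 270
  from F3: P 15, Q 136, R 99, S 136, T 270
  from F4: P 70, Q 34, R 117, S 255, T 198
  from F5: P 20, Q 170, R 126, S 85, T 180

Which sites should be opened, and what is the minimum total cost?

For any fixed open set, each sensor cluster goes to its cheapest open site; total = fixed + service.
{F5}: P→F5 20, Q→F5 170, R→F5 126, S→F5 85, T→F5 180. Service 581; fixed 181; total 762.
{F1, F5}: service 440 + fixed 476 = 916
{F1}: service 629 + fixed 295 = 924
{F1, F2, F3, F4, F5}: service 350 + fixed 1523 = 1873
No other subset beats 762.

Open F5 only; minimum total cost 762.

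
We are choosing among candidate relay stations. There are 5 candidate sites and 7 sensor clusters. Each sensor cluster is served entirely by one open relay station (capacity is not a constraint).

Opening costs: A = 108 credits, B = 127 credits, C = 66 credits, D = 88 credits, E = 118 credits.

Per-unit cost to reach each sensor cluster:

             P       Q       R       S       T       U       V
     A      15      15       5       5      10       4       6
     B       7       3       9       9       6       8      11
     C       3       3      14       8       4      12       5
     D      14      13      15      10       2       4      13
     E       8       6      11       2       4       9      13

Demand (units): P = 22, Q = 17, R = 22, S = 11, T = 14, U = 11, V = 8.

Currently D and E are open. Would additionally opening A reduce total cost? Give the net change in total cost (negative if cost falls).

Current service cost with {D, E}: 718.
Adding A: each sensor cluster re-picks its cheapest; new service cost 530, saving 188.
Extra fixed cost: 108. Net change = 108 − 188 = -80.
(Totals: 924 → 844.)

Yes — net change −80 (cost falls by 80).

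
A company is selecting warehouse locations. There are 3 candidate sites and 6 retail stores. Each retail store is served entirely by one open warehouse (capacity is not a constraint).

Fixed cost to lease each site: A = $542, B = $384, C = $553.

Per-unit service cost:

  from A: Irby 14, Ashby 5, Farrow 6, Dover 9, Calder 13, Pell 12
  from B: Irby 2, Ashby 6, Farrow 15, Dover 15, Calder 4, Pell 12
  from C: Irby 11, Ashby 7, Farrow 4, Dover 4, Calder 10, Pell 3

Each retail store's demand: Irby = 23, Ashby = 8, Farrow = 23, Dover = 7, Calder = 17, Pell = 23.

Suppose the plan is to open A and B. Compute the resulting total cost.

Total cost: 1557

Each retail store is assigned to its cheapest site among the open ones.
{A, B}: Irby→B 2·23=46, Ashby→A 5·8=40, Farrow→A 6·23=138, Dover→A 9·7=63, Calder→B 4·17=68, Pell→A 12·23=276. Service 631; fixed 926; total 1557.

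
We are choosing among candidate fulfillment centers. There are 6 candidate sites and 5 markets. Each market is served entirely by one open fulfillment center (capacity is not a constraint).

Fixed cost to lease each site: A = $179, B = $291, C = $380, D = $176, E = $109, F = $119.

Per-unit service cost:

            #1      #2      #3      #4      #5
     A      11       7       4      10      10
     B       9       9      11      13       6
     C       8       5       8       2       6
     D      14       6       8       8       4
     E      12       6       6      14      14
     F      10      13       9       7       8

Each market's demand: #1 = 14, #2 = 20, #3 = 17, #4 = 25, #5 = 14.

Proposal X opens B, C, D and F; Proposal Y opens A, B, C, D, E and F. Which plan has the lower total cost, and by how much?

Proposal X: {B, C, D, F}: #1→C 8·14=112, #2→C 5·20=100, #3→C 8·17=136, #4→C 2·25=50, #5→D 4·14=56. Service 454; fixed 966; total 1420.
Proposal Y: {A, B, C, D, E, F}: #1→C 8·14=112, #2→C 5·20=100, #3→A 4·17=68, #4→C 2·25=50, #5→D 4·14=56. Service 386; fixed 1254; total 1640.
Difference: |1420 − 1640| = 220.

Proposal X is cheaper by 220.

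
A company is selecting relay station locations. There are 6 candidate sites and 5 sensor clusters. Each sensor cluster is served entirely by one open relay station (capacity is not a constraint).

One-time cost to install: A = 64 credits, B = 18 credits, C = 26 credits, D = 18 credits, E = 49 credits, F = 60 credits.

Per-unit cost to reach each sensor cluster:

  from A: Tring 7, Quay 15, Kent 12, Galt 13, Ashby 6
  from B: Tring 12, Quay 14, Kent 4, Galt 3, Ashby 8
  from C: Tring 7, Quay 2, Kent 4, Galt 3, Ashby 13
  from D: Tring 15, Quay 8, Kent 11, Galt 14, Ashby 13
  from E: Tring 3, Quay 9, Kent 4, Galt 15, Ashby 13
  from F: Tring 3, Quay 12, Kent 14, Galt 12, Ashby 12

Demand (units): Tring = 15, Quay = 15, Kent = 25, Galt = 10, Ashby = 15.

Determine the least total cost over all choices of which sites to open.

Minimum total cost: 418

For any fixed open set, each sensor cluster goes to its cheapest open site; total = fixed + service.
{B, C, E}: Tring→E 3·15=45, Quay→C 2·15=30, Kent→B 4·25=100, Galt→B 3·10=30, Ashby→B 8·15=120. Service 325; fixed 93; total 418.
{B, C}: service 385 + fixed 44 = 429
{B, C, F}: service 325 + fixed 104 = 429
{A, B, C, D, E, F}: service 295 + fixed 235 = 530
No other subset beats 418.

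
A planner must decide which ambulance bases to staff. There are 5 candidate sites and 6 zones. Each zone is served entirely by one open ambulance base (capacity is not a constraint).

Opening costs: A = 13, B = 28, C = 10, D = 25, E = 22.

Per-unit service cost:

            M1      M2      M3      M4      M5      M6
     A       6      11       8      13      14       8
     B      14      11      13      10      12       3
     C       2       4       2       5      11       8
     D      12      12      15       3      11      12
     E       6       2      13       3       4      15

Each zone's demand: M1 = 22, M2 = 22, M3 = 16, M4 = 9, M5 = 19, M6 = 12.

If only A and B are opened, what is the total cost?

Each zone is assigned to its cheapest site among the open ones.
{A, B}: M1→A 6·22=132, M2→A 11·22=242, M3→A 8·16=128, M4→B 10·9=90, M5→B 12·19=228, M6→B 3·12=36. Service 856; fixed 41; total 897.

Total cost: 897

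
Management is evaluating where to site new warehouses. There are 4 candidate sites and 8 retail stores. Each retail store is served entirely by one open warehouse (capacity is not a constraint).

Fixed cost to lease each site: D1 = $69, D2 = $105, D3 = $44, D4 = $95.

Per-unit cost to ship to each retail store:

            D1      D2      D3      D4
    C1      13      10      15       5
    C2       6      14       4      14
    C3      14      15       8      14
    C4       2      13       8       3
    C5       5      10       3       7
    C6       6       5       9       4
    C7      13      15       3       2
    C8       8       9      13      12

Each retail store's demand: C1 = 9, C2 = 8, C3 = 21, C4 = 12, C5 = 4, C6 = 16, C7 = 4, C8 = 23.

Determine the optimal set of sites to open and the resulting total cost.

Open D1, D3 and D4; minimum total cost 745.

For any fixed open set, each retail store goes to its cheapest open site; total = fixed + service.
{D1, D3, D4}: C1→D4 5·9=45, C2→D3 4·8=32, C3→D3 8·21=168, C4→D1 2·12=24, C5→D3 3·4=12, C6→D4 4·16=64, C7→D4 2·4=8, C8→D1 8·23=184. Service 537; fixed 208; total 745.
{D1, D3}: C1→D1 13·9=117, C2→D3 4·8=32, C3→D3 8·21=168, C4→D1 2·12=24, C5→D3 3·4=12, C6→D1 6·16=96, C7→D3 3·4=12, C8→D1 8·23=184. Service 645; fixed 113; total 758.
{D3, D4}: service 641 + fixed 139 = 780
{D1, D2, D3, D4}: C1→D4 5·9=45, C2→D3 4·8=32, C3→D3 8·21=168, C4→D1 2·12=24, C5→D3 3·4=12, C6→D4 4·16=64, C7→D4 2·4=8, C8→D1 8·23=184. Service 537; fixed 313; total 850.
No other subset beats 745.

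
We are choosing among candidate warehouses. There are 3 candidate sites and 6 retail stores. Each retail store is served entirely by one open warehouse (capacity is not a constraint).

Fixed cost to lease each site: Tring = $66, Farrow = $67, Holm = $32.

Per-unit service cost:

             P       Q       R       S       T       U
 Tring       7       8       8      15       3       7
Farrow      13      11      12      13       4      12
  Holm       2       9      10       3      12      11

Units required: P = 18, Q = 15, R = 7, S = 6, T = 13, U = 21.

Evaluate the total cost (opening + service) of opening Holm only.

Each retail store is assigned to its cheapest site among the open ones.
{Holm}: P→Holm 2·18=36, Q→Holm 9·15=135, R→Holm 10·7=70, S→Holm 3·6=18, T→Holm 12·13=156, U→Holm 11·21=231. Service 646; fixed 32; total 678.

Total cost: 678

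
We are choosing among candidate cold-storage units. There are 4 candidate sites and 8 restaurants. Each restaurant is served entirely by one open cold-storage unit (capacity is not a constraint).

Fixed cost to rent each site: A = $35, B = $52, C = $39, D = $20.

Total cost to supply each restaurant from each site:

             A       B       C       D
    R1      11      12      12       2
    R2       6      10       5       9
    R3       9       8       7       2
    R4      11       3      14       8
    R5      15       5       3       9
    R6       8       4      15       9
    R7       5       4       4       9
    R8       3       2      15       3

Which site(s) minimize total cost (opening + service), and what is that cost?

For any fixed open set, each restaurant goes to its cheapest open site; total = fixed + service.
{D}: R1→D 2, R2→D 9, R3→D 2, R4→D 8, R5→D 9, R6→D 9, R7→D 9, R8→D 3. Service 51; fixed 20; total 71.
{C, D}: service 36 + fixed 59 = 95
{A, D}: R1→D 2, R2→A 6, R3→D 2, R4→D 8, R5→D 9, R6→A 8, R7→A 5, R8→A 3. Service 43; fixed 55; total 98.
{A, B, C, D}: service 25 + fixed 146 = 171
No other subset beats 71.

Open D only; minimum total cost 71.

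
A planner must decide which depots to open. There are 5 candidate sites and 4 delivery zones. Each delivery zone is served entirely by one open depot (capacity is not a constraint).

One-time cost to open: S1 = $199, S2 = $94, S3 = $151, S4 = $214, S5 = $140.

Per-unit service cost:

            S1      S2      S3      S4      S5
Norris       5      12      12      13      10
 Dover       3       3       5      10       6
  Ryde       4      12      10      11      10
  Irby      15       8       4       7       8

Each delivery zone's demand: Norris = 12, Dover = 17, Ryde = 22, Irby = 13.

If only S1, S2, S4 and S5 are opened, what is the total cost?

Total cost: 937

Each delivery zone is assigned to its cheapest site among the open ones.
{S1, S2, S4, S5}: Norris→S1 5·12=60, Dover→S1 3·17=51, Ryde→S1 4·22=88, Irby→S4 7·13=91. Service 290; fixed 647; total 937.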